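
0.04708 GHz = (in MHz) 47.08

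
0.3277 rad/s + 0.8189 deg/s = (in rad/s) 0.342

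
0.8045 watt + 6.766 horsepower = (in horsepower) 6.767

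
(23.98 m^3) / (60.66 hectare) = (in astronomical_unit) 2.643e-16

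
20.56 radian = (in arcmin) 7.068e+04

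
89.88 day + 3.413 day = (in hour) 2239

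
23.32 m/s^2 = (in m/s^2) 23.32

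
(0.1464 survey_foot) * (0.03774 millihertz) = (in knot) 3.274e-06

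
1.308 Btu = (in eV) 8.613e+21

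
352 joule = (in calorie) 84.13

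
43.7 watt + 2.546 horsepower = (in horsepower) 2.605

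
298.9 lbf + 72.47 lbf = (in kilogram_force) 168.5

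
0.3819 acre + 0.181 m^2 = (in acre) 0.3819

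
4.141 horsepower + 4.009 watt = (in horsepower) 4.146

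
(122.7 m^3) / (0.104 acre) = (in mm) 291.5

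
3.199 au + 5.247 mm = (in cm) 4.786e+13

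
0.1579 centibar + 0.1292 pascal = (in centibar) 0.158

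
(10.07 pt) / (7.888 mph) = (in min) 1.679e-05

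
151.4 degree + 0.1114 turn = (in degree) 191.5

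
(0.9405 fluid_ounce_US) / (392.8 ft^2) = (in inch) 3.001e-05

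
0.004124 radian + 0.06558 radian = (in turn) 0.01109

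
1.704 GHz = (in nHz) 1.704e+18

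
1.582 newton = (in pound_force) 0.3556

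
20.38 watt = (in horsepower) 0.02733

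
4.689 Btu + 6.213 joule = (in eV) 3.092e+22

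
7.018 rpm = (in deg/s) 42.11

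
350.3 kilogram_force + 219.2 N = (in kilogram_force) 372.7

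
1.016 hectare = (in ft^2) 1.094e+05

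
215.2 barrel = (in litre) 3.421e+04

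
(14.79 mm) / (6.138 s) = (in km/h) 0.008674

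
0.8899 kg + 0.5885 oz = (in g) 906.6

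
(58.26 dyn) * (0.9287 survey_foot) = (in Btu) 1.563e-07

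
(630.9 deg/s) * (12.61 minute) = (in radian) 8331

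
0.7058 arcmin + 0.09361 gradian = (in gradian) 0.1067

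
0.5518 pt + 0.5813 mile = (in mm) 9.355e+05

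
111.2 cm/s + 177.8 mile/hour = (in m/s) 80.6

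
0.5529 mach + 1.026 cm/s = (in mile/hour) 421.2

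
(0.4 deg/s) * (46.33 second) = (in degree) 18.53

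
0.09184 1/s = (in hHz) 0.0009184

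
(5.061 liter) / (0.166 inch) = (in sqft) 12.92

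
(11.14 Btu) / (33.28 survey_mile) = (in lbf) 0.04933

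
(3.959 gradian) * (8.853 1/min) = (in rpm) 0.08762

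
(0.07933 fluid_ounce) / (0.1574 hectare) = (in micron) 0.001491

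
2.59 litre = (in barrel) 0.01629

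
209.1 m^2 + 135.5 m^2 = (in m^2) 344.6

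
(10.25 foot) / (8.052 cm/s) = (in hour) 0.01078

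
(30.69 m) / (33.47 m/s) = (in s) 0.9169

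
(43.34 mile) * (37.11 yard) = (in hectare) 236.7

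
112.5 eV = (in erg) 1.802e-10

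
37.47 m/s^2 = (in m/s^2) 37.47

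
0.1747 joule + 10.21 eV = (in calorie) 0.04175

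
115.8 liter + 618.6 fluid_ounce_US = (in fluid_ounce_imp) 4719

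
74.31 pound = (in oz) 1189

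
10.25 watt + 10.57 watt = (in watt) 20.82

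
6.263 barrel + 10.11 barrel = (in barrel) 16.37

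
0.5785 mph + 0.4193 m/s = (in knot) 1.318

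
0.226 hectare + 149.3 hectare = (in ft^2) 1.609e+07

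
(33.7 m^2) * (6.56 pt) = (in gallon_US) 20.6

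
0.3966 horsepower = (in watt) 295.7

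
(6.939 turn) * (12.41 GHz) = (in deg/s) 3.1e+13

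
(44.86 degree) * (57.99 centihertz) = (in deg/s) 26.01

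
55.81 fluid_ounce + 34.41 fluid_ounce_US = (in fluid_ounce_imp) 93.9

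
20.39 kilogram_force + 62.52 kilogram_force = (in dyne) 8.131e+07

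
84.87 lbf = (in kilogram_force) 38.5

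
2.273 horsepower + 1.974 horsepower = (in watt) 3167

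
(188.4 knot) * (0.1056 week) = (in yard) 6.77e+06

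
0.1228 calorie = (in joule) 0.5138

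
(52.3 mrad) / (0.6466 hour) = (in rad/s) 2.247e-05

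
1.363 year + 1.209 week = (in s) 4.371e+07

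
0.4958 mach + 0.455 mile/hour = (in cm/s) 1.69e+04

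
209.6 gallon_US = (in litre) 793.4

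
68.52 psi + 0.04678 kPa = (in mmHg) 3544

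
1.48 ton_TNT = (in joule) 6.192e+09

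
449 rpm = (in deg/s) 2694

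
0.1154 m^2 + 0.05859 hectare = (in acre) 0.1448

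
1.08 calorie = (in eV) 2.82e+19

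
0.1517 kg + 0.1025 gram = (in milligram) 1.518e+05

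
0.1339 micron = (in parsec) 4.339e-24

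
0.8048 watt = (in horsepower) 0.001079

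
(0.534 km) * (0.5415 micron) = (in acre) 7.145e-08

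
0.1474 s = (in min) 0.002457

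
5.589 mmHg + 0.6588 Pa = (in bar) 0.007458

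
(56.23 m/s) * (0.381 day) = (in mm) 1.851e+09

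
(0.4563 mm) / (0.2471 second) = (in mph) 0.004131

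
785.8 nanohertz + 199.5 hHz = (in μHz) 1.995e+10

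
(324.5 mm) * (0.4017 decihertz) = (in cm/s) 1.304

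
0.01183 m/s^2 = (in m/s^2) 0.01183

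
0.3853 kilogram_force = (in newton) 3.779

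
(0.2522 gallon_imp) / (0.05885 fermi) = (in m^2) 1.948e+13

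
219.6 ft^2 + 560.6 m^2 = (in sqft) 6254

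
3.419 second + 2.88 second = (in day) 7.291e-05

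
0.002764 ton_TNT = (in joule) 1.156e+07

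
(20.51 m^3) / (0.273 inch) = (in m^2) 2958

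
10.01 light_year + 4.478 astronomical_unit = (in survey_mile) 5.885e+13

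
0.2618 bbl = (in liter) 41.62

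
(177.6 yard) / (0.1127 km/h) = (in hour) 1.441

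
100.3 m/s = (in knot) 195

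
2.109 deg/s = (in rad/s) 0.03681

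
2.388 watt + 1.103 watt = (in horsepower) 0.004682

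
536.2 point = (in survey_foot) 0.6206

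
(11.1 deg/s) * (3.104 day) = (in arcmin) 1.786e+08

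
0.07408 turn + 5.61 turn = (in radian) 35.71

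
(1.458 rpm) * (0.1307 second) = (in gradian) 1.27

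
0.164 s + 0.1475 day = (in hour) 3.54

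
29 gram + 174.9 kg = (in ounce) 6170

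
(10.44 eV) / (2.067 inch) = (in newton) 3.186e-17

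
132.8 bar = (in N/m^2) 1.328e+07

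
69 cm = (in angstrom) 6.9e+09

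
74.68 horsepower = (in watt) 5.569e+04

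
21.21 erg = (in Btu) 2.01e-09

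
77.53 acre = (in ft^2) 3.377e+06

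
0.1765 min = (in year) 3.358e-07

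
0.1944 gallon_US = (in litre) 0.7359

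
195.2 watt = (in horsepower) 0.2618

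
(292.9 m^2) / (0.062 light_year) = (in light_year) 5.278e-29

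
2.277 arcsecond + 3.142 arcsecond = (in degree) 0.001505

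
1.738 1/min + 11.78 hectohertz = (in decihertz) 1.178e+04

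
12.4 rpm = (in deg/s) 74.4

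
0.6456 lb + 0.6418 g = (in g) 293.5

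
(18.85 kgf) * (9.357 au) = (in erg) 2.588e+21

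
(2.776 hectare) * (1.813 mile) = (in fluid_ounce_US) 2.739e+12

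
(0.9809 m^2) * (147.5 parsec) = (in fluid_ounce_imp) 1.571e+23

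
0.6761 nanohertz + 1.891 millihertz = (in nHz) 1.891e+06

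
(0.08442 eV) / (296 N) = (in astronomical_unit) 3.054e-34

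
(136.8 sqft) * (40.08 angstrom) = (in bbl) 3.204e-07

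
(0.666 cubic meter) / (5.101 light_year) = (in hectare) 1.38e-21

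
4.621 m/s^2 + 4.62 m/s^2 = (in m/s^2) 9.241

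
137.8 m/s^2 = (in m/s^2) 137.8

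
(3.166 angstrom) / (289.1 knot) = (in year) 6.75e-20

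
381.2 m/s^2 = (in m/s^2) 381.2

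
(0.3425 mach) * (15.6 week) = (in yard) 1.203e+09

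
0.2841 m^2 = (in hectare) 2.841e-05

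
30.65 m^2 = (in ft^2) 329.9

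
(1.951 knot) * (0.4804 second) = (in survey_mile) 0.0002996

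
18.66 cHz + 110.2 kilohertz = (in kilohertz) 110.2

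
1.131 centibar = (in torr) 8.483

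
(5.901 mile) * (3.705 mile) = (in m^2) 5.663e+07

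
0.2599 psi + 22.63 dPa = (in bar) 0.01794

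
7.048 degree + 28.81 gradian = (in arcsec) 1.187e+05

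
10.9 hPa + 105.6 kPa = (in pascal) 1.067e+05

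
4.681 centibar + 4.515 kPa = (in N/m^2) 9196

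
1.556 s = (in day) 1.801e-05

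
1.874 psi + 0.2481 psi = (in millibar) 146.3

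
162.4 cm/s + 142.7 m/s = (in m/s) 144.3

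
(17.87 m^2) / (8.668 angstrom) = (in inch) 8.117e+11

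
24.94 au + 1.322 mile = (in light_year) 0.0003944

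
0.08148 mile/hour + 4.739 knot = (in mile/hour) 5.535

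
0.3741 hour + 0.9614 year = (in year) 0.9614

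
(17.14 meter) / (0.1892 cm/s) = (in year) 0.0002873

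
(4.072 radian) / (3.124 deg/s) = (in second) 74.68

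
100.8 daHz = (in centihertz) 1.008e+05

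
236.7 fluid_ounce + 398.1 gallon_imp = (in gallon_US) 479.9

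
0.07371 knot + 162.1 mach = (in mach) 162.1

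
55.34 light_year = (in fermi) 5.236e+32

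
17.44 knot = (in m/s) 8.972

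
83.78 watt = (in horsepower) 0.1124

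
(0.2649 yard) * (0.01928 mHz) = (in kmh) 1.681e-05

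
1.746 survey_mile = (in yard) 3073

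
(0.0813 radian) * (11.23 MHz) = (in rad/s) 9.13e+05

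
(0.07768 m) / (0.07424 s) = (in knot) 2.034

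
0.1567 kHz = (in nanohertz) 1.567e+11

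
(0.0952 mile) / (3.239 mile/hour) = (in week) 0.000175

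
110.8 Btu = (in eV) 7.296e+23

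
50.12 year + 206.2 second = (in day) 1.829e+04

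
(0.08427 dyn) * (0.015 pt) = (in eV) 2.783e+07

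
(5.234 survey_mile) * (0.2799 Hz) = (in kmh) 8488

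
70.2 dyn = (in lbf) 0.0001578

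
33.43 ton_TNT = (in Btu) 1.326e+08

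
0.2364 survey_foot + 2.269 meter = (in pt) 6636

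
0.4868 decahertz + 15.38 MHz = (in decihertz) 1.538e+08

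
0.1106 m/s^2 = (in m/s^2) 0.1106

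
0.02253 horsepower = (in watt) 16.8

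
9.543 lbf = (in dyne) 4.245e+06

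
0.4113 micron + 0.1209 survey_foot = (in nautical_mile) 1.99e-05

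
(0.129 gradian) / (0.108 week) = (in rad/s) 3.102e-08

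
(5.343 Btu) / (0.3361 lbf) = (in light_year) 3.985e-13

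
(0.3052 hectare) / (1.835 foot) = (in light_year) 5.768e-13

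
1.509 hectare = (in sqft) 1.624e+05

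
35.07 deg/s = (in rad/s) 0.6121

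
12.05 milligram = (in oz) 0.0004251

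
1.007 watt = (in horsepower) 0.00135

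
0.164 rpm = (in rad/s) 0.01717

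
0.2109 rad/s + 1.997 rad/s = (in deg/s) 126.5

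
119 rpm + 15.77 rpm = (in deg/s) 808.6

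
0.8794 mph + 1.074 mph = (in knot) 1.697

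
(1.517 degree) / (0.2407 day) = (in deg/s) 7.295e-05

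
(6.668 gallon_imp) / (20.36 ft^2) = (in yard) 0.01753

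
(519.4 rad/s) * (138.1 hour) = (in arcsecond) 5.326e+13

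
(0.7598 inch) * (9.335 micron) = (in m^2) 1.802e-07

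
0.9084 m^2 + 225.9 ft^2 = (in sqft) 235.7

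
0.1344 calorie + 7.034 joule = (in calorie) 1.816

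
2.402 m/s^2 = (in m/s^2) 2.402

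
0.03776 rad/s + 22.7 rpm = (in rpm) 23.06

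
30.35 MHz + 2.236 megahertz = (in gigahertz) 0.03259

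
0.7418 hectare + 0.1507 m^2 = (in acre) 1.833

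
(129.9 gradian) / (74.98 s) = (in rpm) 0.2599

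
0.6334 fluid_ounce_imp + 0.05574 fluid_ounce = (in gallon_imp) 0.004321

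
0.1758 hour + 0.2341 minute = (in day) 0.007488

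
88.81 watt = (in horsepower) 0.1191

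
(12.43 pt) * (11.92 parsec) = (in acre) 3.985e+11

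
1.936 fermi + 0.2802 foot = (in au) 5.709e-13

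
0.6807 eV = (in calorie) 2.607e-20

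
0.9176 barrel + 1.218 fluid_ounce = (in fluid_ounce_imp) 5136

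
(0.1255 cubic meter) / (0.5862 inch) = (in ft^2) 90.73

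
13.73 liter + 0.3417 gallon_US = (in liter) 15.02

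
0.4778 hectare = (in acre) 1.181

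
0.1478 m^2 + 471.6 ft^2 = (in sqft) 473.2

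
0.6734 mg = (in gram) 0.0006734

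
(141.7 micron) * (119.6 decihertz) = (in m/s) 0.001695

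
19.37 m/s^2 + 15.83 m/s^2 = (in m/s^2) 35.2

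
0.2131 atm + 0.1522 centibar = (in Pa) 2.174e+04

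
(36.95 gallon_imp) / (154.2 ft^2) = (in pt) 33.24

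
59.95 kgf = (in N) 587.9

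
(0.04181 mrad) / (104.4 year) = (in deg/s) 7.276e-13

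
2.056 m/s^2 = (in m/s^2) 2.056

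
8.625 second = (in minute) 0.1437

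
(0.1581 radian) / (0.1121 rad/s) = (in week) 2.332e-06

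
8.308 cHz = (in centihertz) 8.308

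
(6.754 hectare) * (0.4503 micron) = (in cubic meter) 0.03041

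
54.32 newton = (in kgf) 5.539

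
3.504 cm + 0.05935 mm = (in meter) 0.0351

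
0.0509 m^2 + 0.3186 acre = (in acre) 0.3186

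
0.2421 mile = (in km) 0.3896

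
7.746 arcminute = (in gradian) 0.1434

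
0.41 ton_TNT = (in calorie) 4.1e+08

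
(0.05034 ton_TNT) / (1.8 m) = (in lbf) 2.631e+07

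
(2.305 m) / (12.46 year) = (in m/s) 5.866e-09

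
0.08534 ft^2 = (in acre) 1.959e-06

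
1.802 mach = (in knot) 1193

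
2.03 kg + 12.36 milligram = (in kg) 2.03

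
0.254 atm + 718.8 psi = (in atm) 49.17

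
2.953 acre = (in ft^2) 1.286e+05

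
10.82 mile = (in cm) 1.741e+06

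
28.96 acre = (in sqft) 1.261e+06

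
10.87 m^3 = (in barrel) 68.37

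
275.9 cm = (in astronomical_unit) 1.844e-11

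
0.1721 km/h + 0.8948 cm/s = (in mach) 0.0001667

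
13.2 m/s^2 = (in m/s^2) 13.2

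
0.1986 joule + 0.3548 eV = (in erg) 1.986e+06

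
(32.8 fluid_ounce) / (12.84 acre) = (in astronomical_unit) 1.248e-19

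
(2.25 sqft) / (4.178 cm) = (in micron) 5.003e+06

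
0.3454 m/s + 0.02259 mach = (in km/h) 28.93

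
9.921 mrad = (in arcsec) 2046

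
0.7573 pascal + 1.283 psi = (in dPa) 8.847e+04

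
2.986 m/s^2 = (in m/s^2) 2.986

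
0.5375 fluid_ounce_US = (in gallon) 0.004199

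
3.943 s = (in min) 0.06572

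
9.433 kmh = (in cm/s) 262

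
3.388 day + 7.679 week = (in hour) 1371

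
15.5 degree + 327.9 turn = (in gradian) 1.312e+05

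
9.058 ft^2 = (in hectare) 8.415e-05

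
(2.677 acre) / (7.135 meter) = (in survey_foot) 4981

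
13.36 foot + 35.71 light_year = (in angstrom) 3.378e+27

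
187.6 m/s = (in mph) 419.6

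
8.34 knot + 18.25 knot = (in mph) 30.6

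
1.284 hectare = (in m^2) 1.284e+04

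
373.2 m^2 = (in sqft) 4017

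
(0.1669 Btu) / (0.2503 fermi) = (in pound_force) 1.582e+17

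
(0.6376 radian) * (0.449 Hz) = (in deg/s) 16.4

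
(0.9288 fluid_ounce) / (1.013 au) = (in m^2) 1.813e-16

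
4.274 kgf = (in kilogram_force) 4.274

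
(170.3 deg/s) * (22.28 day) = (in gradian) 3.643e+08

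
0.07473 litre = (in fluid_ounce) 2.527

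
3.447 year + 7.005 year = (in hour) 9.156e+04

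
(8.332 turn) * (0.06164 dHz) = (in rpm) 3.082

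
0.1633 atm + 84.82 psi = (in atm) 5.935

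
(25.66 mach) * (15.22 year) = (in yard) 4.586e+12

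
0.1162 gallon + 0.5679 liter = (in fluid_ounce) 34.08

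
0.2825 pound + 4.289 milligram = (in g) 128.1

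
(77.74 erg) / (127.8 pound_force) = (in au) 9.141e-20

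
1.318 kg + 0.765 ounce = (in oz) 47.26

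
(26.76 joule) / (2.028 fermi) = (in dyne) 1.32e+21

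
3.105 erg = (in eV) 1.938e+12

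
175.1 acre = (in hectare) 70.86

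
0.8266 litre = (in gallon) 0.2184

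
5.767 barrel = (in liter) 916.9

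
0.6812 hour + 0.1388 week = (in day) 1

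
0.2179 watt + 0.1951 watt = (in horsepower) 0.0005538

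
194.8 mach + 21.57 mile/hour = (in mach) 194.8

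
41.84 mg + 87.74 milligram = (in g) 0.1296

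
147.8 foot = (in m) 45.05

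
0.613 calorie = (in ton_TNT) 6.13e-10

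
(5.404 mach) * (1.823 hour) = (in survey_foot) 3.962e+07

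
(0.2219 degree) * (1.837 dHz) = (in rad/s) 0.0007114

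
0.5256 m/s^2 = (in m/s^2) 0.5256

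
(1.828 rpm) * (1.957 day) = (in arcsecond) 6.676e+09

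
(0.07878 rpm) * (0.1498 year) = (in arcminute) 1.34e+08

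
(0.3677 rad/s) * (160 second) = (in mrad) 5.883e+04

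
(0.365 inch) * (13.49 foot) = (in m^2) 0.03812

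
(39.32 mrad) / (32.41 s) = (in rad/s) 0.001213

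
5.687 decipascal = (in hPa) 0.005687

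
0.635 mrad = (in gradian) 0.04043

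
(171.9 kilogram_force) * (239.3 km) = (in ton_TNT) 0.09642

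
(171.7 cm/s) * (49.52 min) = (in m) 5102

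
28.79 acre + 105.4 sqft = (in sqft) 1.254e+06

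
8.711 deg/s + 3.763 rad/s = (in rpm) 37.39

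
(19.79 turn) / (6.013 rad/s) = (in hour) 0.005744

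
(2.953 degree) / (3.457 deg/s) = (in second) 0.8542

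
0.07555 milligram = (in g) 7.555e-05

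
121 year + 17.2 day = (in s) 3.817e+09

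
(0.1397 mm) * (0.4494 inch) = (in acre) 3.94e-10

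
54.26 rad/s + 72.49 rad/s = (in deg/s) 7262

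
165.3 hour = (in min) 9918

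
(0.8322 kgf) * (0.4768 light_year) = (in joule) 3.681e+16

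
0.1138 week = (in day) 0.7966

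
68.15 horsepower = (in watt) 5.082e+04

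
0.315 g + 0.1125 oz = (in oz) 0.1236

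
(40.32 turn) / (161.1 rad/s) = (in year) 4.987e-08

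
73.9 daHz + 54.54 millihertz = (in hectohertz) 7.391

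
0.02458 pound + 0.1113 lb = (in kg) 0.06163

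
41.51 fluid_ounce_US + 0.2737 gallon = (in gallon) 0.598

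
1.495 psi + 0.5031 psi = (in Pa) 1.378e+04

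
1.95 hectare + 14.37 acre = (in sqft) 8.359e+05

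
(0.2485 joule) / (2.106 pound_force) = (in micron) 2.653e+04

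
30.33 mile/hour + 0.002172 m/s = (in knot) 26.36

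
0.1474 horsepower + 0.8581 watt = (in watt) 110.8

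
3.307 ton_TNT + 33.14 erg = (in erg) 1.384e+17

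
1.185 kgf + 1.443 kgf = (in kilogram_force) 2.628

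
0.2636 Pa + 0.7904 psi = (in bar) 0.0545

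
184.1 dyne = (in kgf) 0.0001877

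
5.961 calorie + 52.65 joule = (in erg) 7.759e+08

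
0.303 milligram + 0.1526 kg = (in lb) 0.3364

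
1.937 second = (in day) 2.242e-05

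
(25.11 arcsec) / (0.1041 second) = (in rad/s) 0.001169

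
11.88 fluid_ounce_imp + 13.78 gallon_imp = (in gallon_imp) 13.85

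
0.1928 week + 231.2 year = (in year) 231.2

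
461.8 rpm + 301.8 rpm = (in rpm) 763.6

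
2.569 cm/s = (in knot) 0.04994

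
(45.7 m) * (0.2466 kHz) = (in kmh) 4.057e+04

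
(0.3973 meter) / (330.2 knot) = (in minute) 3.898e-05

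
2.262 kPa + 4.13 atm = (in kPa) 420.7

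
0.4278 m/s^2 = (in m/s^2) 0.4278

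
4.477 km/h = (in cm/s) 124.4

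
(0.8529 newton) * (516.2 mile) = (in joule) 7.085e+05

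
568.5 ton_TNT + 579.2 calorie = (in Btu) 2.254e+09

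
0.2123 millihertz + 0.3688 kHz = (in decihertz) 3688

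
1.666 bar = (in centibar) 166.6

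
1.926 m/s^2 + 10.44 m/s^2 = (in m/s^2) 12.37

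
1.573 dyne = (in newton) 1.573e-05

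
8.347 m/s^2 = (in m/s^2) 8.347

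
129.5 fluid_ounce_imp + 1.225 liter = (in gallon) 1.296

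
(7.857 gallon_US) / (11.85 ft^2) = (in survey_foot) 0.08864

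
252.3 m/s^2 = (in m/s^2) 252.3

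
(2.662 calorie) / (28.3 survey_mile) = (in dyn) 24.45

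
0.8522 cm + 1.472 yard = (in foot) 4.444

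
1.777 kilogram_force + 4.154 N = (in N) 21.58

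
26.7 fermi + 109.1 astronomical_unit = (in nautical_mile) 8.813e+09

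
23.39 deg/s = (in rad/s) 0.4082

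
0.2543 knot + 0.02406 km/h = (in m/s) 0.1375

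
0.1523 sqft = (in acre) 3.496e-06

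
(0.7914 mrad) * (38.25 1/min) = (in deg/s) 0.02891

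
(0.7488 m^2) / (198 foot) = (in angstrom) 1.241e+08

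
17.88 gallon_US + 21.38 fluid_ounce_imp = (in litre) 68.29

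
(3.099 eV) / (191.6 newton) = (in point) 7.346e-18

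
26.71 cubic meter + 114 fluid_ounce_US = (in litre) 2.671e+04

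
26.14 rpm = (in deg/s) 156.8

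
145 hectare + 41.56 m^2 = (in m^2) 1.45e+06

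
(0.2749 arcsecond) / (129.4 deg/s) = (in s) 5.901e-07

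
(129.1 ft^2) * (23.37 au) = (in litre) 4.193e+16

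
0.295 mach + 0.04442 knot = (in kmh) 361.7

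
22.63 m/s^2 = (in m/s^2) 22.63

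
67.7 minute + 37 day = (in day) 37.05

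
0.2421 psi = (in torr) 12.52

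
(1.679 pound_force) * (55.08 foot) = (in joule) 125.4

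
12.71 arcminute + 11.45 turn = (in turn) 11.45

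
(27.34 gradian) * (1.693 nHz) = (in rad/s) 7.271e-10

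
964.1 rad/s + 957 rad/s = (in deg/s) 1.101e+05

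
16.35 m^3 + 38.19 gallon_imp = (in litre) 1.652e+04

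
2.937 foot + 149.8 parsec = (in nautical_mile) 2.496e+15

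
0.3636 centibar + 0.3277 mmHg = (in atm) 0.00402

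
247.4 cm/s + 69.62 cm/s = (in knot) 6.162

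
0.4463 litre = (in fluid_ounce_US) 15.09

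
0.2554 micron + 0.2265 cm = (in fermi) 2.265e+12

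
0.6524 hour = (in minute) 39.14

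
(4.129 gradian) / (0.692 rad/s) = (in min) 0.001562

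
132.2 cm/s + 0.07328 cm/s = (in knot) 2.571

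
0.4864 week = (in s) 2.942e+05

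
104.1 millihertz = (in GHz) 1.041e-10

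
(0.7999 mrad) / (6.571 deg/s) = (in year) 2.212e-10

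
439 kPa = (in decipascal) 4.39e+06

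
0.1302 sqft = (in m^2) 0.0121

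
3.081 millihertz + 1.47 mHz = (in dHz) 0.04551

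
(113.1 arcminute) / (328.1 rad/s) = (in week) 1.658e-10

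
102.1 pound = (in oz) 1634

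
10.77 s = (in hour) 0.002992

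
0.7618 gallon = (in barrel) 0.01814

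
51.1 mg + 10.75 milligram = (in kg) 6.185e-05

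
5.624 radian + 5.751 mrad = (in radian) 5.63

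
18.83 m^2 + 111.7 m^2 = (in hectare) 0.01305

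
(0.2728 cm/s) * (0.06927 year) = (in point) 1.689e+07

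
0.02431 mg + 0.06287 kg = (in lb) 0.1386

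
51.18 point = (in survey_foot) 0.05924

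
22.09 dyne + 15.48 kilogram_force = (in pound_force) 34.13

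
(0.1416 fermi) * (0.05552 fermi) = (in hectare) 7.862e-37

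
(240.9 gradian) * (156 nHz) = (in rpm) 5.637e-06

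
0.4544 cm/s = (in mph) 0.01016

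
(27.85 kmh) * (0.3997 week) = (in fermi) 1.87e+21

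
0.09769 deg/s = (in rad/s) 0.001705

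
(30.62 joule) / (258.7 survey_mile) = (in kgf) 7.5e-06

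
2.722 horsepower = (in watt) 2030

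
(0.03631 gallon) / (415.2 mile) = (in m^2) 2.057e-10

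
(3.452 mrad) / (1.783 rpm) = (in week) 3.057e-08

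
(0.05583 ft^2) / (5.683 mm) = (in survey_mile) 0.0005671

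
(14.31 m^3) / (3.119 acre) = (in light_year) 1.198e-19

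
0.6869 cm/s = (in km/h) 0.02473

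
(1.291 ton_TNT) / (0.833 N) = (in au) 0.04335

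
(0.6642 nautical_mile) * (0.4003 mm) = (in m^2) 0.4924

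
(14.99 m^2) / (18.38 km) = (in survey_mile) 5.068e-07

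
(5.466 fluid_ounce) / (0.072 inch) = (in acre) 2.184e-05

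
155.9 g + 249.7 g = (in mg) 4.056e+05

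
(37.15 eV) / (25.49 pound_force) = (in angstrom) 5.249e-10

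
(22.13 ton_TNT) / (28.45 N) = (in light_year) 3.44e-07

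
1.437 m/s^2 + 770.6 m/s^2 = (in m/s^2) 772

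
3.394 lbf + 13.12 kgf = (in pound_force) 32.32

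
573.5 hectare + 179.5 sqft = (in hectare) 573.5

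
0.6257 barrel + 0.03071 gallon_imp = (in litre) 99.62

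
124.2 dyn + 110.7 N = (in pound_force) 24.89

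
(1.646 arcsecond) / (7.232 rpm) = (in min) 1.756e-07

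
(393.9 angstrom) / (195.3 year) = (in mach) 1.878e-20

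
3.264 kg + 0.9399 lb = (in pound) 8.136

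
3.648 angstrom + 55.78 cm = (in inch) 21.96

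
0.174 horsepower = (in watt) 129.8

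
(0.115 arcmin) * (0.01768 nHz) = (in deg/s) 3.389e-14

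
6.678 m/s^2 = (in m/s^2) 6.678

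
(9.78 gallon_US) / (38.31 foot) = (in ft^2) 0.03413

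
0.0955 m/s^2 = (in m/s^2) 0.0955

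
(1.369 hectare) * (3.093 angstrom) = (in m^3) 4.234e-06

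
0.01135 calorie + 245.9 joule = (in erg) 2.459e+09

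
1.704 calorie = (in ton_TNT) 1.704e-09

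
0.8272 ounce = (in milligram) 2.345e+04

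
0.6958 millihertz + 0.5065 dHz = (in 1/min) 3.081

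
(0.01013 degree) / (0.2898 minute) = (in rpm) 9.71e-05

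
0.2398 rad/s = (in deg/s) 13.74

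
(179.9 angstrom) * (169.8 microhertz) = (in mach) 8.971e-15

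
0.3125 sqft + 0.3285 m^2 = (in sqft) 3.848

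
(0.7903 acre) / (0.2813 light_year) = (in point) 3.407e-09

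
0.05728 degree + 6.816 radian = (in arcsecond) 1.406e+06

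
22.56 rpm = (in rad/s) 2.362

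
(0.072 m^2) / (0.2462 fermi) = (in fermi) 2.924e+29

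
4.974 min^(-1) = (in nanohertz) 8.29e+07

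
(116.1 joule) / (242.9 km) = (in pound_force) 0.0001075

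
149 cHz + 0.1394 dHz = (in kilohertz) 0.001504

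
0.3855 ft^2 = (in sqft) 0.3855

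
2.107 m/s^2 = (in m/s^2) 2.107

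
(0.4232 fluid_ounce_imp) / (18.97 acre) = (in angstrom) 1.566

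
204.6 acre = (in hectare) 82.8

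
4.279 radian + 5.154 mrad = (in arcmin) 1.473e+04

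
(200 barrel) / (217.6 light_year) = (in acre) 3.817e-21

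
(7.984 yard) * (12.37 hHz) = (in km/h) 3.251e+04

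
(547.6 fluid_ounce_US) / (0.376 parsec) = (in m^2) 1.396e-18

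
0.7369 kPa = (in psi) 0.1069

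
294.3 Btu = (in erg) 3.105e+12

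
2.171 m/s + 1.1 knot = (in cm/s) 273.7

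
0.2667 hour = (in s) 960.1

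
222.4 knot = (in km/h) 411.9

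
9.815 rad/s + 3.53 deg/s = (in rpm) 94.31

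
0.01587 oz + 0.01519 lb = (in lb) 0.01618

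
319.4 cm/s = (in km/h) 11.5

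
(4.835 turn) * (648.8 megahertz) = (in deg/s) 1.129e+12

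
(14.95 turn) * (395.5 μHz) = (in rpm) 0.3548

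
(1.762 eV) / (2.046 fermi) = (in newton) 0.000138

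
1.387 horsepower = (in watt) 1034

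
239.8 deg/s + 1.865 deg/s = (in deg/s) 241.7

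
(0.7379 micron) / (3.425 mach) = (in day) 7.323e-15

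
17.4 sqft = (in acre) 0.0003994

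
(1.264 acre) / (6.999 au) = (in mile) 3.036e-12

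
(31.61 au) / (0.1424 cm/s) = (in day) 3.843e+10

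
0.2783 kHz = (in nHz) 2.783e+11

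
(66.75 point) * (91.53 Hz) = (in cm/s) 215.5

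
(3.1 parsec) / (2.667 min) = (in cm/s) 5.978e+16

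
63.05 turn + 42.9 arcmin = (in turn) 63.05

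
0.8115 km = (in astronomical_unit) 5.425e-09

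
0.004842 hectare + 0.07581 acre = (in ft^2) 3823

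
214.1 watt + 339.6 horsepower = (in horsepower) 339.9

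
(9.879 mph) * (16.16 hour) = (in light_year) 2.716e-11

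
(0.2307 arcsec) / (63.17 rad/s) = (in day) 2.049e-13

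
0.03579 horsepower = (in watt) 26.69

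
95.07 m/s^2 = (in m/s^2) 95.07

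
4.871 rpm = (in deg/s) 29.23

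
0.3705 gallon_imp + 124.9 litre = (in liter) 126.6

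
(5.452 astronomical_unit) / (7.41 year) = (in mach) 10.25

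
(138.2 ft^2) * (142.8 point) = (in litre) 646.8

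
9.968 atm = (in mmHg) 7576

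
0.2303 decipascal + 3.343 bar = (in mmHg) 2507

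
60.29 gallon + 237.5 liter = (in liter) 465.7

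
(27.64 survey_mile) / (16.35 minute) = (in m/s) 45.34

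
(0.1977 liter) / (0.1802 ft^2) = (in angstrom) 1.181e+08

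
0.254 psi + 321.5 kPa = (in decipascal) 3.233e+06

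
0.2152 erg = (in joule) 2.152e-08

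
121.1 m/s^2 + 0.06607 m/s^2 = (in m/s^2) 121.2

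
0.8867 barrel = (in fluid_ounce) 4767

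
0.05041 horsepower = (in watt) 37.59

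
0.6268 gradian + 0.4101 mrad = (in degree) 0.5876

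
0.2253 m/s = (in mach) 0.0006617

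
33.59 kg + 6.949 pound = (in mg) 3.674e+07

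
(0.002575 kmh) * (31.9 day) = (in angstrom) 1.971e+13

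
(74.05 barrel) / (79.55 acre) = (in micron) 36.57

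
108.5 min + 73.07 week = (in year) 1.402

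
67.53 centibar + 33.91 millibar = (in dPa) 7.092e+05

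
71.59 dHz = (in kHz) 0.007159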